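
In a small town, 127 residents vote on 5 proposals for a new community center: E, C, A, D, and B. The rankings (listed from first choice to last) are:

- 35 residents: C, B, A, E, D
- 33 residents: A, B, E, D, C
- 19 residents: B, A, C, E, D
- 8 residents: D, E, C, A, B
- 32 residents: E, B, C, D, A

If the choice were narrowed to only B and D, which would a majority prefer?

Voters preferring B to D: 119; preferring D to B: 8.
B wins the head-to-head.

B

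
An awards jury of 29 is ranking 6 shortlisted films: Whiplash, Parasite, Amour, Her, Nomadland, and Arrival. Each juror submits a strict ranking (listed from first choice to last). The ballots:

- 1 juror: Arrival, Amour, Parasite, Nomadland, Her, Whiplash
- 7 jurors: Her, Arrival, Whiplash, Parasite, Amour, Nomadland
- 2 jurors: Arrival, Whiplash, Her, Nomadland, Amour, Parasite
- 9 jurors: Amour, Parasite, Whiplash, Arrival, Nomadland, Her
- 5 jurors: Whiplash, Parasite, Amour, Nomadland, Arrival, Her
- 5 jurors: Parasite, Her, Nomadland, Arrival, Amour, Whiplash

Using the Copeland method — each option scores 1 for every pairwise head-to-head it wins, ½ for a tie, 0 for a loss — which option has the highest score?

Whiplash: beats Her and Nomadland; loses to Parasite, Amour, and Arrival → score 2.
Parasite: beats Whiplash, Amour, Her, Nomadland, and Arrival → score 5.
Amour: beats Whiplash, Her, and Nomadland; loses to Parasite and Arrival → score 3.
Her: loses to Whiplash, Parasite, Amour, Nomadland, and Arrival → score 0.
Nomadland: beats Her; loses to Whiplash, Parasite, Amour, and Arrival → score 1.
Arrival: beats Whiplash, Amour, Her, and Nomadland; loses to Parasite → score 4.
Parasite has the best pairwise record.

Parasite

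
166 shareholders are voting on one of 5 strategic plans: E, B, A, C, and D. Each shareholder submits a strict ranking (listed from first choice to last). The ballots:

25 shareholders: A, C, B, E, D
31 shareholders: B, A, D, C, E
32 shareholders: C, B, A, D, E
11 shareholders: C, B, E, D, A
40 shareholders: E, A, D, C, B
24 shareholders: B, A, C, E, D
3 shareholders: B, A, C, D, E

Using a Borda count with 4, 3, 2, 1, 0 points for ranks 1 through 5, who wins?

A

E: 25·1 + 31·0 + 32·0 + 11·2 + 40·4 + 24·1 + 3·0 = 231
B: 25·2 + 31·4 + 32·3 + 11·3 + 40·0 + 24·4 + 3·4 = 411
A: 25·4 + 31·3 + 32·2 + 11·0 + 40·3 + 24·3 + 3·3 = 458
C: 25·3 + 31·1 + 32·4 + 11·4 + 40·1 + 24·2 + 3·2 = 372
D: 25·0 + 31·2 + 32·1 + 11·1 + 40·2 + 24·0 + 3·1 = 188
A has the highest Borda score (458).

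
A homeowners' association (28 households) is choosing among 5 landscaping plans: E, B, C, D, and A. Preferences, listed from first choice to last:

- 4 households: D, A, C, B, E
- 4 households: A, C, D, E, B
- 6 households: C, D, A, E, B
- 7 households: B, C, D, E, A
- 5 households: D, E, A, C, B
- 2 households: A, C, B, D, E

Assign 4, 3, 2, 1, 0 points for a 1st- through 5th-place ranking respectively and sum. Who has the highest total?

E: 4·0 + 4·1 + 6·1 + 7·1 + 5·3 + 2·0 = 32
B: 4·1 + 4·0 + 6·0 + 7·4 + 5·0 + 2·2 = 36
C: 4·2 + 4·3 + 6·4 + 7·3 + 5·1 + 2·3 = 76
D: 4·4 + 4·2 + 6·3 + 7·2 + 5·4 + 2·1 = 78
A: 4·3 + 4·4 + 6·2 + 7·0 + 5·2 + 2·4 = 58
D has the highest Borda score (78).

D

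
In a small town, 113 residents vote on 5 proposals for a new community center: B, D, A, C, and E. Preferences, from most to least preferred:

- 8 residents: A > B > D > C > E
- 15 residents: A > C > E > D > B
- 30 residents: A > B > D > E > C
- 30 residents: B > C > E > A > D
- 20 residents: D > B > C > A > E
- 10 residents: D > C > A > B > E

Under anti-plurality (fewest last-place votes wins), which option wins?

A

Last-place votes: B 15, D 30, A 0, C 30, E 38.
A is ranked last by the fewest voters, so A wins.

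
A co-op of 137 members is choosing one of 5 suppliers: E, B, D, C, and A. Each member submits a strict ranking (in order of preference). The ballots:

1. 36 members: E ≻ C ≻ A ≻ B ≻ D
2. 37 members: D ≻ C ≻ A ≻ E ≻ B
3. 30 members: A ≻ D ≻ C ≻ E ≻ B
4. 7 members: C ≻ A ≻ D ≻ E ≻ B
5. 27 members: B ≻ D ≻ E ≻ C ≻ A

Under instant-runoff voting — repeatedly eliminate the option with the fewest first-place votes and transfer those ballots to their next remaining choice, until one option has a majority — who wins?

Round 1: E 36, B 27, D 37, C 7, A 30. Eliminate C.
Round 2: E 36, B 27, D 37, A 37. Eliminate B.
Round 3: E 36, D 64, A 37. Eliminate E.
Round 4: D 64, A 73. A has a majority.

A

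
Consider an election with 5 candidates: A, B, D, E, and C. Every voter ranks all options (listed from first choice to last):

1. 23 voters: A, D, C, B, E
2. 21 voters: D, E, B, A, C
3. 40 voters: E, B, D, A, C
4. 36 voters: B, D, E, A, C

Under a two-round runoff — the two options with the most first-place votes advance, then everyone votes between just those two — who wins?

Round 1 first-place votes: A 23, B 36, D 21, E 40, C 0.
E and B advance.
Runoff: E is preferred to B by 61 voters; B by 59.
E wins the runoff.

E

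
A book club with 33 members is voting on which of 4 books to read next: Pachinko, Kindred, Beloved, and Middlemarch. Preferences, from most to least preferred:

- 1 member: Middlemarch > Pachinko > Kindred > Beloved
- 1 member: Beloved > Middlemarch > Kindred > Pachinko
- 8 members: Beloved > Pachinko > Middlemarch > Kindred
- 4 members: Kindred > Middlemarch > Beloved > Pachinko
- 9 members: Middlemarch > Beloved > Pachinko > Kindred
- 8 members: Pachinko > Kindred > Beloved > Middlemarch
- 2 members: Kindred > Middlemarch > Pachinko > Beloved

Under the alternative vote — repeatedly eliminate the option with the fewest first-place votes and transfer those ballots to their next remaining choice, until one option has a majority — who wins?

Beloved

Round 1: Pachinko 8, Kindred 6, Beloved 9, Middlemarch 10. Eliminate Kindred.
Round 2: Pachinko 8, Beloved 9, Middlemarch 16. Eliminate Pachinko.
Round 3: Beloved 17, Middlemarch 16. Beloved has a majority.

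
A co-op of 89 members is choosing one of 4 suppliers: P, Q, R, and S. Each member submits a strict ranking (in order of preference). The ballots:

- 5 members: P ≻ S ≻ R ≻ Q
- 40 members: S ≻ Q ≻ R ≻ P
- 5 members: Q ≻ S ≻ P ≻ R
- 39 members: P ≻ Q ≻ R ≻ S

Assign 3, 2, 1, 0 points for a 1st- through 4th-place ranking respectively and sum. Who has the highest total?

Q

P: 5·3 + 40·0 + 5·1 + 39·3 = 137
Q: 5·0 + 40·2 + 5·3 + 39·2 = 173
R: 5·1 + 40·1 + 5·0 + 39·1 = 84
S: 5·2 + 40·3 + 5·2 + 39·0 = 140
Q has the highest Borda score (173).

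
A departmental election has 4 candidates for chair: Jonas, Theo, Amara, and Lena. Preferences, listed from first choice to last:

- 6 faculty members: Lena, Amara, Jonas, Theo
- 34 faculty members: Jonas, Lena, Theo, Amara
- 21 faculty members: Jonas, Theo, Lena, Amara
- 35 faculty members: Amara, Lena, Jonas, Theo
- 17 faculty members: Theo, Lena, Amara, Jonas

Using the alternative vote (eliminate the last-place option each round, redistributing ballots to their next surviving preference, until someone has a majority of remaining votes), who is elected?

Round 1: Jonas 55, Theo 17, Amara 35, Lena 6. Eliminate Lena.
Round 2: Jonas 55, Theo 17, Amara 41. Eliminate Theo.
Round 3: Jonas 55, Amara 58. Amara has a majority.

Amara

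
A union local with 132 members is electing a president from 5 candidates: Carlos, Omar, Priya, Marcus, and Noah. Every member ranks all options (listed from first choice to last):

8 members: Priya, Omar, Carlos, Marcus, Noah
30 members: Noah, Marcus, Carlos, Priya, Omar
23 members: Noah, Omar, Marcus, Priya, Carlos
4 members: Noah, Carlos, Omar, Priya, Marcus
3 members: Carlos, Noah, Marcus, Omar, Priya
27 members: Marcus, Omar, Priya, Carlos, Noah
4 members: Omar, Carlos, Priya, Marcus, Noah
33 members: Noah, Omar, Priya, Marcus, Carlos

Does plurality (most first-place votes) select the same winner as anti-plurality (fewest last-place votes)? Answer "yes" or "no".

no

Plurality — first-place votes: Carlos 3, Omar 4, Priya 8, Marcus 27, Noah 90. Winner: Noah.
Anti-plurality — last-place votes: Carlos 56, Omar 30, Priya 3, Marcus 4, Noah 39. Winner: Priya.
The two methods disagree.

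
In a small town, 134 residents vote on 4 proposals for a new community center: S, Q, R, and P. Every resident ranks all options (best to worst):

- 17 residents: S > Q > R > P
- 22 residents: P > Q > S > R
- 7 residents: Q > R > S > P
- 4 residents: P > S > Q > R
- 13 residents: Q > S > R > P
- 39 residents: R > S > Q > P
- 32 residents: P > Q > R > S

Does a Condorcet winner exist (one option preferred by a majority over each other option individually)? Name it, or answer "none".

Q

Q vs S: 74–60 for Q.
Q vs R: 95–39 for Q.
Q vs P: 76–58 for Q.
Q beats every other option head-to-head.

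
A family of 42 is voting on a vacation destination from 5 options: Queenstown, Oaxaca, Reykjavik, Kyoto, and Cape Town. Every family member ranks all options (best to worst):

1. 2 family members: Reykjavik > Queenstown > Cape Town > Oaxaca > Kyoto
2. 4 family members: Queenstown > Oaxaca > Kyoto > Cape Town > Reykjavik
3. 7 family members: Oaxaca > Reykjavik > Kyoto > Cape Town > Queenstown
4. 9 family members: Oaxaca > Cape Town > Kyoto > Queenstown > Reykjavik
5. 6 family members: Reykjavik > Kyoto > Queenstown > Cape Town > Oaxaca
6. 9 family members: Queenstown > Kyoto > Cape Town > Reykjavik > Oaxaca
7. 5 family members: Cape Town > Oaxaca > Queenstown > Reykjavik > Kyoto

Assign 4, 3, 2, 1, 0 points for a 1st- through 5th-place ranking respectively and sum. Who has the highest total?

Queenstown: 2·3 + 4·4 + 7·0 + 9·1 + 6·2 + 9·4 + 5·2 = 89
Oaxaca: 2·1 + 4·3 + 7·4 + 9·4 + 6·0 + 9·0 + 5·3 = 93
Reykjavik: 2·4 + 4·0 + 7·3 + 9·0 + 6·4 + 9·1 + 5·1 = 67
Kyoto: 2·0 + 4·2 + 7·2 + 9·2 + 6·3 + 9·3 + 5·0 = 85
Cape Town: 2·2 + 4·1 + 7·1 + 9·3 + 6·1 + 9·2 + 5·4 = 86
Oaxaca has the highest Borda score (93).

Oaxaca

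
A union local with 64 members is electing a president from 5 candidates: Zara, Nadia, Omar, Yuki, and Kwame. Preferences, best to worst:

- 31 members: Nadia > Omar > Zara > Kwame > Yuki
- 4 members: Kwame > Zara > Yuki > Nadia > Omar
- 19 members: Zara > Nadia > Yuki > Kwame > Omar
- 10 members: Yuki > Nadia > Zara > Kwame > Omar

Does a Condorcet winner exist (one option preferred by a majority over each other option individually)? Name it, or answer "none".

Nadia vs Zara: 41–23 for Nadia.
Nadia vs Omar: 64–0 for Nadia.
Nadia vs Yuki: 50–14 for Nadia.
Nadia vs Kwame: 60–4 for Nadia.
Nadia beats every other option head-to-head.

Nadia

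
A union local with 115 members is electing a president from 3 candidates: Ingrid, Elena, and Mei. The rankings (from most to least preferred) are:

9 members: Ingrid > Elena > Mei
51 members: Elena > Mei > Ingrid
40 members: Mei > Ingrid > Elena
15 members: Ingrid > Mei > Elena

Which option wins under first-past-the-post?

First-place votes: Ingrid 24, Elena 51, Mei 40.
Elena has the most first-place votes.

Elena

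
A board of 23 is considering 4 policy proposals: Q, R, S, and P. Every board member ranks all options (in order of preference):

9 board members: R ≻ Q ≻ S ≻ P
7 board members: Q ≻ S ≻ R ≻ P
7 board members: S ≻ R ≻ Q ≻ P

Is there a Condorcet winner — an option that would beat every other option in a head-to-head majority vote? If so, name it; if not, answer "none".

none

Checking pairwise contests:
R beats Q 16–7.
S beats R 14–9.
Q beats S 16–7.
Q beats P 23–0.
Every option loses at least one head-to-head, so there is no Condorcet winner.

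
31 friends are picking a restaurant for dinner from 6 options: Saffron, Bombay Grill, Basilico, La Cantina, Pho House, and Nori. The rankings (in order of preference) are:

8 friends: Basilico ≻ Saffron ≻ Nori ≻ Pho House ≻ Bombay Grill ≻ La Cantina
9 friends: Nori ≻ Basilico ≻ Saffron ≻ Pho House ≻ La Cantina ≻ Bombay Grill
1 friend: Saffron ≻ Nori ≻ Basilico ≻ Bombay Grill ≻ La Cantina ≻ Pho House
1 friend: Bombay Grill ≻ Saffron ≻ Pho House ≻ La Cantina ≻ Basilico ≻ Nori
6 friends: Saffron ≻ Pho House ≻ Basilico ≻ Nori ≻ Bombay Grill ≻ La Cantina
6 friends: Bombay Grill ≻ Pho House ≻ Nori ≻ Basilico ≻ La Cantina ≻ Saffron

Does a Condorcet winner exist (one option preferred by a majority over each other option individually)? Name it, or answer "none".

none

Checking pairwise contests:
Basilico beats Saffron 23–8.
Saffron beats Bombay Grill 24–7.
Nori beats Basilico 16–15.
Saffron beats La Cantina 25–6.
Saffron beats Pho House 25–6.
Saffron beats Nori 16–15.
Every option loses at least one head-to-head, so there is no Condorcet winner.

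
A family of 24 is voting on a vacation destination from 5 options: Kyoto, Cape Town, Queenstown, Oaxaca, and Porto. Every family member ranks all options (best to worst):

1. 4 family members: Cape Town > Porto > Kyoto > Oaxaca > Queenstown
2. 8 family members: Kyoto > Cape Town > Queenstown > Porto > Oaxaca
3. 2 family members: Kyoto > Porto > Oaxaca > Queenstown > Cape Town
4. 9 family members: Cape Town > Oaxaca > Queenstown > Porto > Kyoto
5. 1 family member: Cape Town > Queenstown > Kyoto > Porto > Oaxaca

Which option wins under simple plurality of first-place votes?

First-place votes: Kyoto 10, Cape Town 14, Queenstown 0, Oaxaca 0, Porto 0.
Cape Town has the most first-place votes.

Cape Town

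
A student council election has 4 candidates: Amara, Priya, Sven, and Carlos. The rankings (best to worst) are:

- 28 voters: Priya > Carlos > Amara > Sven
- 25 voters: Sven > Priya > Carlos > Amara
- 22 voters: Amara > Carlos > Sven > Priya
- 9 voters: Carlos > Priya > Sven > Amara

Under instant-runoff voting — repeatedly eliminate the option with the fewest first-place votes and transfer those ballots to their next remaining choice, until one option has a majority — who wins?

Round 1: Amara 22, Priya 28, Sven 25, Carlos 9. Eliminate Carlos.
Round 2: Amara 22, Priya 37, Sven 25. Eliminate Amara.
Round 3: Priya 37, Sven 47. Sven has a majority.

Sven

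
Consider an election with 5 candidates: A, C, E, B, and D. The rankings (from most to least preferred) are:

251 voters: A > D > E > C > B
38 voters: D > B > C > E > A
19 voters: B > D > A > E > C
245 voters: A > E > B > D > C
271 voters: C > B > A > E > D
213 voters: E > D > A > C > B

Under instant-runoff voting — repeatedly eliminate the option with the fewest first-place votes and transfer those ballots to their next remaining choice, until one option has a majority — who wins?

A

Round 1: A 496, C 271, E 213, B 19, D 38. Eliminate B.
Round 2: A 496, C 271, E 213, D 57. Eliminate D.
Round 3: A 515, C 309, E 213. Eliminate E.
Round 4: A 728, C 309. A has a majority.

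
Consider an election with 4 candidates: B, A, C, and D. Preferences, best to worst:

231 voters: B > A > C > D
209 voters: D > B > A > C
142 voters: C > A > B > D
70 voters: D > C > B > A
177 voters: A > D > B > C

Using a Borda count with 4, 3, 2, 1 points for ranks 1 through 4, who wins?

B: 231·4 + 209·3 + 142·2 + 70·2 + 177·2 = 2329
A: 231·3 + 209·2 + 142·3 + 70·1 + 177·4 = 2315
C: 231·2 + 209·1 + 142·4 + 70·3 + 177·1 = 1626
D: 231·1 + 209·4 + 142·1 + 70·4 + 177·3 = 2020
B has the highest Borda score (2329).

B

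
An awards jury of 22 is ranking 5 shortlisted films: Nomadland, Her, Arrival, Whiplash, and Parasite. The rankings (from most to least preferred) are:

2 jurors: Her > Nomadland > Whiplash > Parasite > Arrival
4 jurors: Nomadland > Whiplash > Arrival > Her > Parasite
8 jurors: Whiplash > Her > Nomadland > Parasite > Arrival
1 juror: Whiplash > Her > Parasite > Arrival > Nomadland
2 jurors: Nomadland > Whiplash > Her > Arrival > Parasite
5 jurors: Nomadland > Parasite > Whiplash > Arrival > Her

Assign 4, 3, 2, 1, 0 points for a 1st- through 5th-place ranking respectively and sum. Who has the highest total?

Whiplash

Nomadland: 2·3 + 4·4 + 8·2 + 1·0 + 2·4 + 5·4 = 66
Her: 2·4 + 4·1 + 8·3 + 1·3 + 2·2 + 5·0 = 43
Arrival: 2·0 + 4·2 + 8·0 + 1·1 + 2·1 + 5·1 = 16
Whiplash: 2·2 + 4·3 + 8·4 + 1·4 + 2·3 + 5·2 = 68
Parasite: 2·1 + 4·0 + 8·1 + 1·2 + 2·0 + 5·3 = 27
Whiplash has the highest Borda score (68).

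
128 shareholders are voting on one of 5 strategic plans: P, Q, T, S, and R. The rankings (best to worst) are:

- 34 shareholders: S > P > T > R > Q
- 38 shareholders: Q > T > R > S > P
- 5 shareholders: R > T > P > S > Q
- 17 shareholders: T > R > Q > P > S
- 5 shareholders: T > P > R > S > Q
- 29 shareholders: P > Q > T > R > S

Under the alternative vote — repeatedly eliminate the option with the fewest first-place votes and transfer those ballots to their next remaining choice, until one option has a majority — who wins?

P

Round 1: P 29, Q 38, T 22, S 34, R 5. Eliminate R.
Round 2: P 29, Q 38, T 27, S 34. Eliminate T.
Round 3: P 39, Q 55, S 34. Eliminate S.
Round 4: P 73, Q 55. P has a majority.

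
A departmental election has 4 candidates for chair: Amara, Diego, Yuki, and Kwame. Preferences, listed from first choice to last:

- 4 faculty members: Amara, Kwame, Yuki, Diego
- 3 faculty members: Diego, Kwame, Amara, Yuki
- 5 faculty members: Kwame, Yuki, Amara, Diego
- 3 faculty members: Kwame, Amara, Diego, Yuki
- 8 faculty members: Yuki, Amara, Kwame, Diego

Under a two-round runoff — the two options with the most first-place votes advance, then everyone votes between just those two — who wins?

Round 1 first-place votes: Amara 4, Diego 3, Yuki 8, Kwame 8.
Yuki and Kwame advance.
Runoff: Yuki is preferred to Kwame by 8 voters; Kwame by 15.
Kwame wins the runoff.

Kwame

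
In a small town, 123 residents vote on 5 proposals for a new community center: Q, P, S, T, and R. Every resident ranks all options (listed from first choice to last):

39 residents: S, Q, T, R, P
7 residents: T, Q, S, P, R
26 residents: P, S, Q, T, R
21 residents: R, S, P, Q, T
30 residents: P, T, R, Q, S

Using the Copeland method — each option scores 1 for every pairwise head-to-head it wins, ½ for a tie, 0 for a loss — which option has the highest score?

S

Q: beats T and R; loses to P and S → score 2.
P: beats Q, T, and R; loses to S → score 3.
S: beats Q, P, T, and R → score 4.
T: beats R; loses to Q, P, and S → score 1.
R: loses to Q, P, S, and T → score 0.
S has the best pairwise record.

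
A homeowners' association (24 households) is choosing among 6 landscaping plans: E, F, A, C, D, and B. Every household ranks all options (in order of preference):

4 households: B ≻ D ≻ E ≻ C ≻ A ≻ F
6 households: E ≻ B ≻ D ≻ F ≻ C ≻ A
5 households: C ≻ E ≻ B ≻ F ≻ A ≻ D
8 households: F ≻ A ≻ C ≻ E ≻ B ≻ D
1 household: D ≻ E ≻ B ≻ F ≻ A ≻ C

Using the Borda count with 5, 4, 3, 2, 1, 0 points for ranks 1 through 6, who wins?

E: 4·3 + 6·5 + 5·4 + 8·2 + 1·4 = 82
F: 4·0 + 6·2 + 5·2 + 8·5 + 1·2 = 64
A: 4·1 + 6·0 + 5·1 + 8·4 + 1·1 = 42
C: 4·2 + 6·1 + 5·5 + 8·3 + 1·0 = 63
D: 4·4 + 6·3 + 5·0 + 8·0 + 1·5 = 39
B: 4·5 + 6·4 + 5·3 + 8·1 + 1·3 = 70
E has the highest Borda score (82).

E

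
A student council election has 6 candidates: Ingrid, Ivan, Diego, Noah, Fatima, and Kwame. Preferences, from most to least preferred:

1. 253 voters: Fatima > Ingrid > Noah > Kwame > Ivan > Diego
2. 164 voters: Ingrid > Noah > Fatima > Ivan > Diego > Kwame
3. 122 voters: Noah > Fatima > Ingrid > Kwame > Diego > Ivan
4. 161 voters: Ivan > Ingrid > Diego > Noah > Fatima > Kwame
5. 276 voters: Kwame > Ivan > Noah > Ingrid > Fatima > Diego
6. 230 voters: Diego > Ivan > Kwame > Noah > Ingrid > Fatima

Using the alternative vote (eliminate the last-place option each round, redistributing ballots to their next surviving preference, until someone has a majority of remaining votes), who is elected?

Round 1: Ingrid 164, Ivan 161, Diego 230, Noah 122, Fatima 253, Kwame 276. Eliminate Noah.
Round 2: Ingrid 164, Ivan 161, Diego 230, Fatima 375, Kwame 276. Eliminate Ivan.
Round 3: Ingrid 325, Diego 230, Fatima 375, Kwame 276. Eliminate Diego.
Round 4: Ingrid 325, Fatima 375, Kwame 506. Eliminate Ingrid.
Round 5: Fatima 700, Kwame 506. Fatima has a majority.

Fatima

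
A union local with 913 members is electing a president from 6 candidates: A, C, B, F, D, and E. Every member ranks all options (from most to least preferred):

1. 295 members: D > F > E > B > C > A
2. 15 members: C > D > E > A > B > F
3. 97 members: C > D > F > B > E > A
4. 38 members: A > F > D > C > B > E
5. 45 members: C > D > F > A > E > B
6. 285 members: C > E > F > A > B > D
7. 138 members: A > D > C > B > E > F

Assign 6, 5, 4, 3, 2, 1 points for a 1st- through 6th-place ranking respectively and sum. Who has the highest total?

A: 295·1 + 15·3 + 97·1 + 38·6 + 45·3 + 285·3 + 138·6 = 2483
C: 295·2 + 15·6 + 97·6 + 38·3 + 45·6 + 285·6 + 138·4 = 3908
B: 295·3 + 15·2 + 97·3 + 38·2 + 45·1 + 285·2 + 138·3 = 2311
F: 295·5 + 15·1 + 97·4 + 38·5 + 45·4 + 285·4 + 138·1 = 3526
D: 295·6 + 15·5 + 97·5 + 38·4 + 45·5 + 285·1 + 138·5 = 3682
E: 295·4 + 15·4 + 97·2 + 38·1 + 45·2 + 285·5 + 138·2 = 3263
C has the highest Borda score (3908).

C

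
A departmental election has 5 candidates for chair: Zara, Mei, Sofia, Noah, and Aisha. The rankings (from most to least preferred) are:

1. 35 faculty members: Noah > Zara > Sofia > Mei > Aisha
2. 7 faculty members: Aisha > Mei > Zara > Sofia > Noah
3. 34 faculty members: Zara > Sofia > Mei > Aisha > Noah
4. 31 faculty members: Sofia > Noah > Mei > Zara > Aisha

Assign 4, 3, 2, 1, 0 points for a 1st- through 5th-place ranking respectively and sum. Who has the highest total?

Zara: 35·3 + 7·2 + 34·4 + 31·1 = 286
Mei: 35·1 + 7·3 + 34·2 + 31·2 = 186
Sofia: 35·2 + 7·1 + 34·3 + 31·4 = 303
Noah: 35·4 + 7·0 + 34·0 + 31·3 = 233
Aisha: 35·0 + 7·4 + 34·1 + 31·0 = 62
Sofia has the highest Borda score (303).

Sofia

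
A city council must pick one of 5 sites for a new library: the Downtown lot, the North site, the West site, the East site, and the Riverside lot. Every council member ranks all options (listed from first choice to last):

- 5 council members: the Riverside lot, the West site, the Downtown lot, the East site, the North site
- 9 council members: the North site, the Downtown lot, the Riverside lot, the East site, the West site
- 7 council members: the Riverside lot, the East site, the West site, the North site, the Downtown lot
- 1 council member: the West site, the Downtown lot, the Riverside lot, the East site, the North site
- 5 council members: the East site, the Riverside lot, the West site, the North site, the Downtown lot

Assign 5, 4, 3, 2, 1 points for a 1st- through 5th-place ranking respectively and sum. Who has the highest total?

the Riverside lot

the Downtown lot: 5·3 + 9·4 + 7·1 + 1·4 + 5·1 = 67
the North site: 5·1 + 9·5 + 7·2 + 1·1 + 5·2 = 75
the West site: 5·4 + 9·1 + 7·3 + 1·5 + 5·3 = 70
the East site: 5·2 + 9·2 + 7·4 + 1·2 + 5·5 = 83
the Riverside lot: 5·5 + 9·3 + 7·5 + 1·3 + 5·4 = 110
the Riverside lot has the highest Borda score (110).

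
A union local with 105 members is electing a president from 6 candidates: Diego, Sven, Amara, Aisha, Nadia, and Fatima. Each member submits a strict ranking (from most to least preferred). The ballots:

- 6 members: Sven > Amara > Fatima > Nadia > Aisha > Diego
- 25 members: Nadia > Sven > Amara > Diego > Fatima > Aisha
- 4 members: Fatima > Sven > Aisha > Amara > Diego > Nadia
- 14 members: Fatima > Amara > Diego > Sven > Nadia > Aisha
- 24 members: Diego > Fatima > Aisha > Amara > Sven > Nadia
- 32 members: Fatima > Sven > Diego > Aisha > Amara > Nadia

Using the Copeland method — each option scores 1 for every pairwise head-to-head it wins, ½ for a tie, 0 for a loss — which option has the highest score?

Fatima

Diego: beats Amara, Aisha, and Nadia; loses to Sven and Fatima → score 3.
Sven: beats Diego, Amara, Aisha, and Nadia; loses to Fatima → score 4.
Amara: beats Nadia; loses to Diego, Sven, Aisha, and Fatima → score 1.
Aisha: beats Amara and Nadia; loses to Diego, Sven, and Fatima → score 2.
Nadia: loses to Diego, Sven, Amara, Aisha, and Fatima → score 0.
Fatima: beats Diego, Sven, Amara, Aisha, and Nadia → score 5.
Fatima has the best pairwise record.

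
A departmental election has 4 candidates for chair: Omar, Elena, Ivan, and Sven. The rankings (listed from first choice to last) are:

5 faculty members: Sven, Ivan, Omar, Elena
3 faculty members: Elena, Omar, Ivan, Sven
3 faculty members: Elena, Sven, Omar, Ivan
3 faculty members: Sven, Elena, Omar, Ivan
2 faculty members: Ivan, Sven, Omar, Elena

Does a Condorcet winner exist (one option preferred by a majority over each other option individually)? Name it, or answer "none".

Sven

Sven vs Omar: 13–3 for Sven.
Sven vs Elena: 10–6 for Sven.
Sven vs Ivan: 11–5 for Sven.
Sven beats every other option head-to-head.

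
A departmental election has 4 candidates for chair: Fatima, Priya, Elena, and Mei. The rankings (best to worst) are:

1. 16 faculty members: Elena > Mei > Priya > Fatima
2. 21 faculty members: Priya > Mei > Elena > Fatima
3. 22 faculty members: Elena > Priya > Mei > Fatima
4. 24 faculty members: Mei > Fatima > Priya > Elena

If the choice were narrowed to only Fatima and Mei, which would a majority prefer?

Mei

Voters preferring Fatima to Mei: 0; preferring Mei to Fatima: 83.
Mei wins the head-to-head.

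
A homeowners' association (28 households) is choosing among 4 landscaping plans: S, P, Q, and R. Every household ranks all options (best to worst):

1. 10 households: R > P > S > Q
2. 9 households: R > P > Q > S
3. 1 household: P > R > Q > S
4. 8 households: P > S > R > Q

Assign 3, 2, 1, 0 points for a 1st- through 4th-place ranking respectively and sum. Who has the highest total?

R

S: 10·1 + 9·0 + 1·0 + 8·2 = 26
P: 10·2 + 9·2 + 1·3 + 8·3 = 65
Q: 10·0 + 9·1 + 1·1 + 8·0 = 10
R: 10·3 + 9·3 + 1·2 + 8·1 = 67
R has the highest Borda score (67).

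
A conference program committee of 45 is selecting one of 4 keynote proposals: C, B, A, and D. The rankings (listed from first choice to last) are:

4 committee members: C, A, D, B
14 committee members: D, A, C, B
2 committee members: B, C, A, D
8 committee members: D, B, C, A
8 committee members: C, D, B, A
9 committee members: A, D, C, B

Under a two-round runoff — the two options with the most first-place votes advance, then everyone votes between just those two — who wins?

Round 1 first-place votes: C 12, B 2, A 9, D 22.
D and C advance.
Runoff: D is preferred to C by 31 voters; C by 14.
D wins the runoff.

D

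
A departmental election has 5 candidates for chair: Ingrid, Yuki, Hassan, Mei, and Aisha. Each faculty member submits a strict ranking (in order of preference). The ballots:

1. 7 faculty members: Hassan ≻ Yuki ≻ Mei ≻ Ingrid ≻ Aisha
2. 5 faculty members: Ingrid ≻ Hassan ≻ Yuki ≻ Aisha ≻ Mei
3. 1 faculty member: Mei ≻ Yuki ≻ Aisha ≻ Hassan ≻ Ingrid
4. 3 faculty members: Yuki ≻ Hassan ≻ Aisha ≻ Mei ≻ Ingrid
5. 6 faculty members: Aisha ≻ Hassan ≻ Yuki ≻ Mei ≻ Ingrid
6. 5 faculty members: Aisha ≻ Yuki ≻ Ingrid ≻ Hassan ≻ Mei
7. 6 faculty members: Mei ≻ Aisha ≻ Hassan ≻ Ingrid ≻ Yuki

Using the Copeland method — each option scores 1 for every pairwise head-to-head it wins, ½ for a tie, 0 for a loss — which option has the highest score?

Ingrid: loses to Yuki, Hassan, Mei, and Aisha → score 0.
Yuki: beats Ingrid and Mei; loses to Hassan and Aisha → score 2.
Hassan: beats Ingrid, Yuki, and Mei; loses to Aisha → score 3.
Mei: beats Ingrid; loses to Yuki, Hassan, and Aisha → score 1.
Aisha: beats Ingrid, Yuki, Hassan, and Mei → score 4.
Aisha has the best pairwise record.

Aisha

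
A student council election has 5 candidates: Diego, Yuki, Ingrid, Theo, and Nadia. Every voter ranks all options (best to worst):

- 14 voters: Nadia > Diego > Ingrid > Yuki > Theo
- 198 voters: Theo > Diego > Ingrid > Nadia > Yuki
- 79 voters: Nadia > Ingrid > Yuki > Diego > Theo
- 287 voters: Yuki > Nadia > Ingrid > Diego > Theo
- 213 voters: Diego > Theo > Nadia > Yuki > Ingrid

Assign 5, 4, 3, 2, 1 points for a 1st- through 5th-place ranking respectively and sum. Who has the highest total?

Nadia

Diego: 14·4 + 198·4 + 79·2 + 287·2 + 213·5 = 2645
Yuki: 14·2 + 198·1 + 79·3 + 287·5 + 213·2 = 2324
Ingrid: 14·3 + 198·3 + 79·4 + 287·3 + 213·1 = 2026
Theo: 14·1 + 198·5 + 79·1 + 287·1 + 213·4 = 2222
Nadia: 14·5 + 198·2 + 79·5 + 287·4 + 213·3 = 2648
Nadia has the highest Borda score (2648).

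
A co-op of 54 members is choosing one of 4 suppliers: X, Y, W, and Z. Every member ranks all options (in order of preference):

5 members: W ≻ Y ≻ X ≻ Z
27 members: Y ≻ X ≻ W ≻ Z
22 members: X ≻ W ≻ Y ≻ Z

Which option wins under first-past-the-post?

Y

First-place votes: X 22, Y 27, W 5, Z 0.
Y has the most first-place votes.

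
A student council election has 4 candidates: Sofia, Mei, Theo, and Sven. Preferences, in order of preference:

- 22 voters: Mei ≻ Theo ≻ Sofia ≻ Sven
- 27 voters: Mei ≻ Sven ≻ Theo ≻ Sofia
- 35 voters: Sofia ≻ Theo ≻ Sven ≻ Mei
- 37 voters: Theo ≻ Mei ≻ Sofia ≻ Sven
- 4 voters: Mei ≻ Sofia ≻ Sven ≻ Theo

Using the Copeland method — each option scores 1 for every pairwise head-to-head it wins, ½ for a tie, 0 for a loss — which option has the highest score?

Sofia: beats Sven; loses to Mei and Theo → score 1.
Mei: beats Sofia and Sven; loses to Theo → score 2.
Theo: beats Sofia, Mei, and Sven → score 3.
Sven: loses to Sofia, Mei, and Theo → score 0.
Theo has the best pairwise record.

Theo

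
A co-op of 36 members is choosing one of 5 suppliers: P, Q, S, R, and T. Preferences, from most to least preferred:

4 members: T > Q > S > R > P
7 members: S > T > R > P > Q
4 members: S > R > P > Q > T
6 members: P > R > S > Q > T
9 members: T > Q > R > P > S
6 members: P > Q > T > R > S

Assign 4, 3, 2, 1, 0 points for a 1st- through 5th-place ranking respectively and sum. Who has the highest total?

T

P: 4·0 + 7·1 + 4·2 + 6·4 + 9·1 + 6·4 = 72
Q: 4·3 + 7·0 + 4·1 + 6·1 + 9·3 + 6·3 = 67
S: 4·2 + 7·4 + 4·4 + 6·2 + 9·0 + 6·0 = 64
R: 4·1 + 7·2 + 4·3 + 6·3 + 9·2 + 6·1 = 72
T: 4·4 + 7·3 + 4·0 + 6·0 + 9·4 + 6·2 = 85
T has the highest Borda score (85).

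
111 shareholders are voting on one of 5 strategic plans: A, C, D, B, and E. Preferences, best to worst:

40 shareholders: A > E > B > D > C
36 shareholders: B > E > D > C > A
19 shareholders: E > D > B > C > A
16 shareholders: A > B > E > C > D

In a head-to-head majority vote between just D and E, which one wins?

E

Voters preferring D to E: 0; preferring E to D: 111.
E wins the head-to-head.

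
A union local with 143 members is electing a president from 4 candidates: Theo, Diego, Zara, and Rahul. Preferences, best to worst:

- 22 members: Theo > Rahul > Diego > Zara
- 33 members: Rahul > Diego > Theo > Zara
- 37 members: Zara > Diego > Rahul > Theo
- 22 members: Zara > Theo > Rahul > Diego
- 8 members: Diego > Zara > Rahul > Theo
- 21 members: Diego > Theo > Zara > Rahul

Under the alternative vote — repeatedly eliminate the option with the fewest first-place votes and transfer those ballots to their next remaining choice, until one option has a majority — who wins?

Zara

Round 1: Theo 22, Diego 29, Zara 59, Rahul 33. Eliminate Theo.
Round 2: Diego 29, Zara 59, Rahul 55. Eliminate Diego.
Round 3: Zara 88, Rahul 55. Zara has a majority.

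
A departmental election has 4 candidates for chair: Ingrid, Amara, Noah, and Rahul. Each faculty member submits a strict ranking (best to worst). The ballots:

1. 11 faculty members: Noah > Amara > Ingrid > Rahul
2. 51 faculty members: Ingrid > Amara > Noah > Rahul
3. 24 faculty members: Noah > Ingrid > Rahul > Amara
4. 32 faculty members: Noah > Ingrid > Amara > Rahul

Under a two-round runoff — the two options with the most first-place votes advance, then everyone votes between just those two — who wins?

Round 1 first-place votes: Ingrid 51, Amara 0, Noah 67, Rahul 0.
Noah and Ingrid advance.
Runoff: Noah is preferred to Ingrid by 67 voters; Ingrid by 51.
Noah wins the runoff.

Noah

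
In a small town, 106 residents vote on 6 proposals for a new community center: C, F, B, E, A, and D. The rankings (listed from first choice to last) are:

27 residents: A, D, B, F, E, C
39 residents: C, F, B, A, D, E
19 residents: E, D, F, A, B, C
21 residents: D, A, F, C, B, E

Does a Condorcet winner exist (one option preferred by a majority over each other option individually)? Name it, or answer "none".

none

Checking pairwise contests:
F beats C 67–39.
D beats F 67–39.
C beats B 60–46.
C beats E 60–46.
F beats A 58–48.
A beats D 66–40.
Every option loses at least one head-to-head, so there is no Condorcet winner.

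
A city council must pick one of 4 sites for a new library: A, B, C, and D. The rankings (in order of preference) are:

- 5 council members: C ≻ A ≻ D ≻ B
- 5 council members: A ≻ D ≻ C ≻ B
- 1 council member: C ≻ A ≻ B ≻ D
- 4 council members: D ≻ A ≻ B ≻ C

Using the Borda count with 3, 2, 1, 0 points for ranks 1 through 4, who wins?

A

A: 5·2 + 5·3 + 1·2 + 4·2 = 35
B: 5·0 + 5·0 + 1·1 + 4·1 = 5
C: 5·3 + 5·1 + 1·3 + 4·0 = 23
D: 5·1 + 5·2 + 1·0 + 4·3 = 27
A has the highest Borda score (35).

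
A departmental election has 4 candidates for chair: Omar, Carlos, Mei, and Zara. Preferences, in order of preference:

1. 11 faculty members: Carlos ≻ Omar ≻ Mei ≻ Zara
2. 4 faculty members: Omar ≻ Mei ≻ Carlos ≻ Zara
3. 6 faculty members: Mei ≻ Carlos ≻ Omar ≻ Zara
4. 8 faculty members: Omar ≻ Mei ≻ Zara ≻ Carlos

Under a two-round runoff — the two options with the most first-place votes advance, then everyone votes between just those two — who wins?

Round 1 first-place votes: Omar 12, Carlos 11, Mei 6, Zara 0.
Omar and Carlos advance.
Runoff: Omar is preferred to Carlos by 12 voters; Carlos by 17.
Carlos wins the runoff.

Carlos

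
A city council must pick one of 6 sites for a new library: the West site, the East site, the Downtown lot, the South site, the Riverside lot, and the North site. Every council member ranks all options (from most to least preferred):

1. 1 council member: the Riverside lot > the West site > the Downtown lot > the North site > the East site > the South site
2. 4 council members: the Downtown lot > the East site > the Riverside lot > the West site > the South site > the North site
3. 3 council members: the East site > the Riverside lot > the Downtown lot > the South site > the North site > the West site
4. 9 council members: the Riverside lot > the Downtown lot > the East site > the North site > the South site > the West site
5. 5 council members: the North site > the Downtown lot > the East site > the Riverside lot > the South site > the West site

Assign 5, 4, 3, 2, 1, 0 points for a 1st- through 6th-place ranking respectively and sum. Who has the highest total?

the Downtown lot

the West site: 1·4 + 4·2 + 3·0 + 9·0 + 5·0 = 12
the East site: 1·1 + 4·4 + 3·5 + 9·3 + 5·3 = 74
the Downtown lot: 1·3 + 4·5 + 3·3 + 9·4 + 5·4 = 88
the South site: 1·0 + 4·1 + 3·2 + 9·1 + 5·1 = 24
the Riverside lot: 1·5 + 4·3 + 3·4 + 9·5 + 5·2 = 84
the North site: 1·2 + 4·0 + 3·1 + 9·2 + 5·5 = 48
the Downtown lot has the highest Borda score (88).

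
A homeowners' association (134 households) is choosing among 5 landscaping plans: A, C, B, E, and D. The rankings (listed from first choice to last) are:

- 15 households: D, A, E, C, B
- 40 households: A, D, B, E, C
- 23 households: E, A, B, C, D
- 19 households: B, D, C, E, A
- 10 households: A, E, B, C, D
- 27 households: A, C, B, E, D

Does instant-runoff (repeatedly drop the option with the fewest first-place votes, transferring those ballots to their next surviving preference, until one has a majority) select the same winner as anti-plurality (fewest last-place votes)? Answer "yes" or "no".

Instant-runoff — R1 A 77, C 0, B 19, E 23, D 15 (A winner). Winner: A.
Anti-plurality — last-place votes: A 19, C 40, B 15, E 0, D 60. Winner: E.
The two methods disagree.

no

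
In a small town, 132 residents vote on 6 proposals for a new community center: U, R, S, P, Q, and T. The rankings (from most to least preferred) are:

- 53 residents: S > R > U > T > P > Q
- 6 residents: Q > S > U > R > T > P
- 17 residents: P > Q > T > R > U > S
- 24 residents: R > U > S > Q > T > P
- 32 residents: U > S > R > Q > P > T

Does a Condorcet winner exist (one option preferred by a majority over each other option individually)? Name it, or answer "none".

Checking pairwise contests:
R beats U 94–38.
S beats R 91–41.
U beats S 73–59.
U beats P 115–17.
U beats Q 109–23.
U beats T 115–17.
Every option loses at least one head-to-head, so there is no Condorcet winner.

none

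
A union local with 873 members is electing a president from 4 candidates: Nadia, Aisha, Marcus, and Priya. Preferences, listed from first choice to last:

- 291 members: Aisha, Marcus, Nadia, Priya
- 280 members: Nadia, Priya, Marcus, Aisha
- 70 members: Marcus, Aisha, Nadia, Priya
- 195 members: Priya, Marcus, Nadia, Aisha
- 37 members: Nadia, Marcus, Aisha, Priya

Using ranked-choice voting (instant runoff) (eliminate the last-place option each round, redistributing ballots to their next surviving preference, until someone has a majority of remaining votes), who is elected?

Nadia

Round 1: Nadia 317, Aisha 291, Marcus 70, Priya 195. Eliminate Marcus.
Round 2: Nadia 317, Aisha 361, Priya 195. Eliminate Priya.
Round 3: Nadia 512, Aisha 361. Nadia has a majority.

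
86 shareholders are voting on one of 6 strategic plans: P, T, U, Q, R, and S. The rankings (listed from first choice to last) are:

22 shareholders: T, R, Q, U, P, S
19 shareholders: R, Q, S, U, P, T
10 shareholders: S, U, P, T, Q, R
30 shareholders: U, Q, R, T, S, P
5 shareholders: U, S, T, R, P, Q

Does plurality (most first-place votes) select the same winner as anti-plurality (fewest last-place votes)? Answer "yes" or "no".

Plurality — first-place votes: P 0, T 22, U 35, Q 0, R 19, S 10. Winner: U.
Anti-plurality — last-place votes: P 30, T 19, U 0, Q 5, R 10, S 22. Winner: U.
The two methods agree.

yes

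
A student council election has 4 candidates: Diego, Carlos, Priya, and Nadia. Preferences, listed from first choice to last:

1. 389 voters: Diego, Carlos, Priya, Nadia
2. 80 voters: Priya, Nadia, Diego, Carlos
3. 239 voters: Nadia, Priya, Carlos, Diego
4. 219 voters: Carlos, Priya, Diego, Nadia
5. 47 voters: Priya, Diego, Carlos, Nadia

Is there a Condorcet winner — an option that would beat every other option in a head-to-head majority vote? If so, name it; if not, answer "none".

none

Checking pairwise contests:
Priya beats Diego 585–389.
Diego beats Carlos 516–458.
Carlos beats Priya 608–366.
Diego beats Nadia 655–319.
Every option loses at least one head-to-head, so there is no Condorcet winner.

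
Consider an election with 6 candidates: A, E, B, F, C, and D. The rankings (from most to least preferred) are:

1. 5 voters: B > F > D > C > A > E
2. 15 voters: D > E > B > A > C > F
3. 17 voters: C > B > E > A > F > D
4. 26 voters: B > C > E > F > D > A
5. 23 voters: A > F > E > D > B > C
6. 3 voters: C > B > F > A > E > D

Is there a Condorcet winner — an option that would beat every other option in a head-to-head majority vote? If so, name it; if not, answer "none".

B vs A: 66–23 for B.
B vs E: 51–38 for B.
B vs F: 66–23 for B.
B vs C: 69–20 for B.
B vs D: 51–38 for B.
B beats every other option head-to-head.

B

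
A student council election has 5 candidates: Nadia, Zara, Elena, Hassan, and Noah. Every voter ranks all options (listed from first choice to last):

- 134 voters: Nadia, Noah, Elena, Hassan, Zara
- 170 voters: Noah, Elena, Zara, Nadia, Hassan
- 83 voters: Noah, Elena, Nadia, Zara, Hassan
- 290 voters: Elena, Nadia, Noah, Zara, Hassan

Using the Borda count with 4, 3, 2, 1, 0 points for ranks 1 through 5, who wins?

Nadia: 134·4 + 170·1 + 83·2 + 290·3 = 1742
Zara: 134·0 + 170·2 + 83·1 + 290·1 = 713
Elena: 134·2 + 170·3 + 83·3 + 290·4 = 2187
Hassan: 134·1 + 170·0 + 83·0 + 290·0 = 134
Noah: 134·3 + 170·4 + 83·4 + 290·2 = 1994
Elena has the highest Borda score (2187).

Elena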